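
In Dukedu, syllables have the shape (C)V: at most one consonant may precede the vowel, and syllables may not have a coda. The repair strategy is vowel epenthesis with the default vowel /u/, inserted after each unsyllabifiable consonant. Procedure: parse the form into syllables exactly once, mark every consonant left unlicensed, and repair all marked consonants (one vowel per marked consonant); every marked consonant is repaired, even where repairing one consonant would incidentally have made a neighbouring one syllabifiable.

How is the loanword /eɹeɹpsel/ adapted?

eɹeɹupuselu

The consonants /ɹ/, /p/, /l/ cannot be parsed into a legal (C)V syllable (no codas are permitted; onsets are limited to one consonant).
Epenthesis after each stranded consonant: /ɹ/ → /ɹu/, /p/ → /pu/, /l/ → /lu/.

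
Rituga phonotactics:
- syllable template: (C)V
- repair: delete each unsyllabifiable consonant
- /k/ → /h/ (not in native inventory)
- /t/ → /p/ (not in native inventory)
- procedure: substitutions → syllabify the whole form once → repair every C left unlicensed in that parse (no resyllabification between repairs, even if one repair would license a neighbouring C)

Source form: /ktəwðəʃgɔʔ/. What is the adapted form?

pəðəgɔ

Substitution: /k/ → /h/, /t/ → /p/, giving /hpəwðəʃgɔʔ/.
Under (C)V, the unsyllabifiable consonants are /h/, /w/, /ʃ/, /ʔ/ (no codas are permitted; onsets are limited to one consonant).
Deleting the stranded consonants removes /h/, /w/, /ʃ/, /ʔ/.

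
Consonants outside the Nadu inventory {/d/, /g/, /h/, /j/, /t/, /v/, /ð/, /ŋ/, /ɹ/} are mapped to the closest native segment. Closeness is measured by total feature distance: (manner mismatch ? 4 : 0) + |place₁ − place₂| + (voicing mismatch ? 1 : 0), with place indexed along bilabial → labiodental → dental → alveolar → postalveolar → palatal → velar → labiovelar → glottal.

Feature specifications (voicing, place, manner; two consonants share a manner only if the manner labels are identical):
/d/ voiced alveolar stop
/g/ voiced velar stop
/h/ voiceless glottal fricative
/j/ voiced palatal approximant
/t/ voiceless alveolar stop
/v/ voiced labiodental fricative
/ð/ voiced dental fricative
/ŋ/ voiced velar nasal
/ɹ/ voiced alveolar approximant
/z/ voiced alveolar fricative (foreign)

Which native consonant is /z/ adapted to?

/ð/ is closest: same manner (fricative), place distance 1 (alveolar→dental), same voicing; total 1. Next closest is /v/ at distance 2.

ð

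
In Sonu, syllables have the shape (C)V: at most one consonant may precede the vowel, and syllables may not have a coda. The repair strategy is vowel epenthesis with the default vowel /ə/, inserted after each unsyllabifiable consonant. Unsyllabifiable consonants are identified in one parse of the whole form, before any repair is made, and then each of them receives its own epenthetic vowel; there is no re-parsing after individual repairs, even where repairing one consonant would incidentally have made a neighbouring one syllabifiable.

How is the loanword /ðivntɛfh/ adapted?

Under (C)V, the unsyllabifiable consonants are /v/, /n/, /f/, /h/ (no codas are permitted; onsets are limited to one consonant).
Epenthesis after each stranded consonant: /v/ → /və/, /n/ → /nə/, /f/ → /fə/, /h/ → /hə/.

ðivənətɛfəhə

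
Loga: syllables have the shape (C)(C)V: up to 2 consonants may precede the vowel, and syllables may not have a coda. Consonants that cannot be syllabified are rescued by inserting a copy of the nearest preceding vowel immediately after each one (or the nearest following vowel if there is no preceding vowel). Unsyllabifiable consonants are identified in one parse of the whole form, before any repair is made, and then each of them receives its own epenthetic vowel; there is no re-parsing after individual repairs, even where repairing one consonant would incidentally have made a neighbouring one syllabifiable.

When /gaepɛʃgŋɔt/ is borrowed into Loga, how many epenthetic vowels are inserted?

The unsyllabifiable consonants are /ʃ/, /t/; each receives one epenthetic vowel.

2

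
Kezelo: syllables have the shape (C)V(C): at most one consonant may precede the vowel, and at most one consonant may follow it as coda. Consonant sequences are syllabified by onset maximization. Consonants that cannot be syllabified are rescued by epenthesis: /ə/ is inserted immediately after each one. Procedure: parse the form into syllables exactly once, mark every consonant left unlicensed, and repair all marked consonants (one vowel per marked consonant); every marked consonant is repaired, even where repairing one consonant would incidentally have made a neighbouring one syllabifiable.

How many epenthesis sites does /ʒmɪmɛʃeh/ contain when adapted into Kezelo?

The unsyllabifiable consonants are /ʒ/; each receives one epenthetic vowel.

1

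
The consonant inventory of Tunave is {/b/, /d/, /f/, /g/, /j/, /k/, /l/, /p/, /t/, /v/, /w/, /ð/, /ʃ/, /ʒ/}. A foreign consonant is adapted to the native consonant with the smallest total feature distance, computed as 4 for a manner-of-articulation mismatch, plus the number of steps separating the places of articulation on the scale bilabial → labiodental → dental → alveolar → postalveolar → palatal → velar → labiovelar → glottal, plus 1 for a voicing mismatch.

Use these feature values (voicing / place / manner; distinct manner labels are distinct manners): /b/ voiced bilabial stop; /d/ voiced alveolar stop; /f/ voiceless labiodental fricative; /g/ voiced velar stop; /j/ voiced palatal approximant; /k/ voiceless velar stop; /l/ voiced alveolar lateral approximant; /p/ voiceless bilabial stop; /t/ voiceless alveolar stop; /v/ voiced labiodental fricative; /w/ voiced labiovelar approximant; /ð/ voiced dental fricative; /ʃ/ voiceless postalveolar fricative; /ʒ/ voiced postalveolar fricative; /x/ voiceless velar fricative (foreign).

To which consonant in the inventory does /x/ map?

/ʃ/ is closest: same manner (fricative), place distance 2 (velar→postalveolar), same voicing; total 2. Next closest is /ʒ/ at distance 3.

ʃ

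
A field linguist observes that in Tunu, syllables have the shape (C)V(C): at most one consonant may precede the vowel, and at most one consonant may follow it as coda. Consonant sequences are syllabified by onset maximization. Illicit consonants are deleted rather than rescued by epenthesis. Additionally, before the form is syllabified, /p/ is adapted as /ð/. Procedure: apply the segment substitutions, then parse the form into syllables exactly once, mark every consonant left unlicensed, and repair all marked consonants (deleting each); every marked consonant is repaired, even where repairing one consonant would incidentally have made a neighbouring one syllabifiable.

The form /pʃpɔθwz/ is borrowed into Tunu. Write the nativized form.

Substitution: /p/ → /ð/, giving /ðʃðɔθwz/.
Syllabifying with onset maximization leaves /ð/, /ʃ/, /w/, /z/ stranded (at most one coda consonant is licensed; onsets are limited to one consonant).
Each unlicensed consonant is deleted: /ð/, /ʃ/, /w/, /z/.

ðɔθ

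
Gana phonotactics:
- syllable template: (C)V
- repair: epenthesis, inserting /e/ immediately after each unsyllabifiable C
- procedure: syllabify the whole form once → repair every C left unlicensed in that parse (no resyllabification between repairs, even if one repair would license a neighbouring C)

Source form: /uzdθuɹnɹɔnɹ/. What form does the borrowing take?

uzedeθuɹeneɹɔneɹe

Under (C)V, the unsyllabifiable consonants are /z/, /d/, /ɹ/, /n/, /n/, /ɹ/ (no codas are permitted; onsets are limited to one consonant).
Each unlicensed consonant becomes the onset of a new syllable: /z/ → /ze/, /d/ → /de/, /ɹ/ → /ɹe/, /n/ → /ne/, /n/ → /ne/, /ɹ/ → /ɹe/.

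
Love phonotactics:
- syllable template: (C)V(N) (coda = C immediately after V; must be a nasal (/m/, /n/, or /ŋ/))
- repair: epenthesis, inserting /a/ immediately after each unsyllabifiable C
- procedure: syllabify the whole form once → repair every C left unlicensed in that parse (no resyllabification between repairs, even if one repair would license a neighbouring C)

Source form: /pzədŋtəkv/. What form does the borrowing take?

pazədaŋatəkava

Syllabifying with onset maximization leaves /p/, /d/, /ŋ/, /k/, /v/ stranded (only a nasal (/m/, /n/, or /ŋ/) is licensed in coda position; onsets are limited to one consonant).
Inserting the epenthetic vowel yields /p/ → /pa/, /d/ → /da/, /ŋ/ → /ŋa/, /k/ → /ka/, /v/ → /va/.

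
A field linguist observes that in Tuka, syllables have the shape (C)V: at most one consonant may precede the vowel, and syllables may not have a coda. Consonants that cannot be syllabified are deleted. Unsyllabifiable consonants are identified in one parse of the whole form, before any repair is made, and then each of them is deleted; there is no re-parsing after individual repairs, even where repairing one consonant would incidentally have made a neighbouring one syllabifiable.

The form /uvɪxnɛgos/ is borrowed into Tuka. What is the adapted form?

Under (C)V, the unsyllabifiable consonants are /x/, /s/ (no codas are permitted; onsets are limited to one consonant).
Deleting the stranded consonants removes /x/, /s/.

uvɪnɛgo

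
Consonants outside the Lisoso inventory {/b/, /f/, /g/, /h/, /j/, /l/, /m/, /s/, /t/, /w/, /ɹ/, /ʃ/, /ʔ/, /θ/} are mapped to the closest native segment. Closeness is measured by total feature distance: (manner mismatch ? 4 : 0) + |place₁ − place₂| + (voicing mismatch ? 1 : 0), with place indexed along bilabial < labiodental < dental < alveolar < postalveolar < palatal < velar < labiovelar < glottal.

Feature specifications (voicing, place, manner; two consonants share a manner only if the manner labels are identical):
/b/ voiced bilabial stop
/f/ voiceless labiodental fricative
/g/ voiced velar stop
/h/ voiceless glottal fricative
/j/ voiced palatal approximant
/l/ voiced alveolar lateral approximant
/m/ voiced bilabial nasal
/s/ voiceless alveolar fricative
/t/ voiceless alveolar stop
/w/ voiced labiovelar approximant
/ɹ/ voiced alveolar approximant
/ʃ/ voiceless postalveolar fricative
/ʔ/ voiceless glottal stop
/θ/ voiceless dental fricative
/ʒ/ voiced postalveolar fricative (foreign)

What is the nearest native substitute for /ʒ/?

ʃ

/ʃ/ is closest: same manner (fricative), place distance 0 (postalveolar→postalveolar), voicing differs (+1); total 1. Next closest is /s/ at distance 2.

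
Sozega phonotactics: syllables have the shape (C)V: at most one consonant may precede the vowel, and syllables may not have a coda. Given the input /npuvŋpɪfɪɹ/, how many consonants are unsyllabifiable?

4

The consonants /n/, /v/, /ŋ/, /ɹ/ cannot be parsed into a legal (C)V syllable (no codas are permitted; onsets are limited to one consonant).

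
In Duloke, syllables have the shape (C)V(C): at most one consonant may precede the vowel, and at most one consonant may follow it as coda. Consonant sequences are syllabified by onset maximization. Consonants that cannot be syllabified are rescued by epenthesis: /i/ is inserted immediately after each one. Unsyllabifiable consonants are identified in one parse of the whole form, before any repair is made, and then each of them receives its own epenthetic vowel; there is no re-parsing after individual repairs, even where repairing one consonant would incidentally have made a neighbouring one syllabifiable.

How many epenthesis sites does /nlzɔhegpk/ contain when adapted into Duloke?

The unsyllabifiable consonants are /n/, /l/, /p/, /k/; each receives one epenthetic vowel.

4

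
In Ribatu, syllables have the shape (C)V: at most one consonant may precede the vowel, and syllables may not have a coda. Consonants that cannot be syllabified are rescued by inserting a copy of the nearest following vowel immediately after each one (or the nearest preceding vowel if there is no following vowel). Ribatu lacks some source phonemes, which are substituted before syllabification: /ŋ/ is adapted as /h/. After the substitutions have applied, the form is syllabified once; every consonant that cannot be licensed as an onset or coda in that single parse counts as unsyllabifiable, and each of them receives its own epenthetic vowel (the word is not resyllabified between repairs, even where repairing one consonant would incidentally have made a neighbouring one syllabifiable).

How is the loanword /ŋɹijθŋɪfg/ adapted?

hiɹijɪθɪhɪfɪgɪ

Substitution: /ŋ/ → /h/, giving /hɹijθhɪfg/.
Under (C)V, the unsyllabifiable consonants are /h/, /j/, /θ/, /f/, /g/ (no codas are permitted; onsets are limited to one consonant).
Epenthesis after each stranded consonant: /h/ → /hi/, /j/ → /jɪ/, /θ/ → /θɪ/, /f/ → /fɪ/, /g/ → /gɪ/.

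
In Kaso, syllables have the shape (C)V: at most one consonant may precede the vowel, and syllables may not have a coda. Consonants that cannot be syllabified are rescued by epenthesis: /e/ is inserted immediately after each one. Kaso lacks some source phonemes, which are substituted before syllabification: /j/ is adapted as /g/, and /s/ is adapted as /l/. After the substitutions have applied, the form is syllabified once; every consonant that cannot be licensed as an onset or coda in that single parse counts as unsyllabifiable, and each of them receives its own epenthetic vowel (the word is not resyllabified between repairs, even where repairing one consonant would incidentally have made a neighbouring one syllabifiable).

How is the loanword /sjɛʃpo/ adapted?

Substitution: /s/ → /l/, /j/ → /g/, giving /lgɛʃpo/.
Under (C)V, the unsyllabifiable consonants are /l/, /ʃ/ (no codas are permitted; onsets are limited to one consonant).
Epenthesis after each stranded consonant: /l/ → /le/, /ʃ/ → /ʃe/.

legɛʃepo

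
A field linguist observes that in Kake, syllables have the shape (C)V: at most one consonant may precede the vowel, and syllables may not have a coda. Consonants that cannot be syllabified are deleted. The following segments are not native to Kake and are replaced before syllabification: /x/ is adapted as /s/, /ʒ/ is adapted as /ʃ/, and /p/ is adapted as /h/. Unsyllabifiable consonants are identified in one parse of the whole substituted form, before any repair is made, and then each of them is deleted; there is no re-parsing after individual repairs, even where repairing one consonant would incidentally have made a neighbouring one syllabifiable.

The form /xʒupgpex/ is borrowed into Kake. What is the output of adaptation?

Substitution: /x/ → /s/, /ʒ/ → /ʃ/, /p/ → /h/, giving /sʃuhghes/.
Under (C)V, the unsyllabifiable consonants are /s/, /h/, /g/, /s/ (no codas are permitted; onsets are limited to one consonant).
Each unlicensed consonant is deleted: /s/, /h/, /g/, /s/.

ʃuhe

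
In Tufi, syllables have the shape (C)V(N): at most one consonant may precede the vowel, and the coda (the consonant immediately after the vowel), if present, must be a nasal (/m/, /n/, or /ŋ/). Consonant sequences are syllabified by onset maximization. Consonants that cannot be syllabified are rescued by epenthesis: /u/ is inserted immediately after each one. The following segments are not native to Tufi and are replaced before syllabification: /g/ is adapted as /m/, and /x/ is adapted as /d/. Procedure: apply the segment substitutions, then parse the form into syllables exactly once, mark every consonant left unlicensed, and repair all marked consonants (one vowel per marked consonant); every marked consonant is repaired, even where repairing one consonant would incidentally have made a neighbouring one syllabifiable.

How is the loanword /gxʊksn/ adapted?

Substitution: /g/ → /m/, /x/ → /d/, giving /mdʊksn/.
Syllabifying with onset maximization leaves /m/, /k/, /s/, /n/ stranded (only a nasal (/m/, /n/, or /ŋ/) is licensed in coda position; onsets are limited to one consonant).
Each unlicensed consonant becomes the onset of a new syllable: /m/ → /mu/, /k/ → /ku/, /s/ → /su/, /n/ → /nu/.

mudʊkusunu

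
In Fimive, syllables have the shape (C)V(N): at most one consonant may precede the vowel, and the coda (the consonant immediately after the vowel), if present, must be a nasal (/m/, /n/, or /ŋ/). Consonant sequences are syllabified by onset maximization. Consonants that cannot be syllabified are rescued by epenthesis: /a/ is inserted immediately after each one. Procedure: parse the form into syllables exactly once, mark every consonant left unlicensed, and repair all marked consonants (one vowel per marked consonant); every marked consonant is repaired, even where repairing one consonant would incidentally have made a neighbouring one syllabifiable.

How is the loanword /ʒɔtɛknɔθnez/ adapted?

The consonants /k/, /θ/, /z/ cannot be parsed into a legal (C)V(N) syllable (only a nasal (/m/, /n/, or /ŋ/) is licensed in coda position; onsets are limited to one consonant).
Epenthesis after each stranded consonant: /k/ → /ka/, /θ/ → /θa/, /z/ → /za/.

ʒɔtɛkanɔθaneza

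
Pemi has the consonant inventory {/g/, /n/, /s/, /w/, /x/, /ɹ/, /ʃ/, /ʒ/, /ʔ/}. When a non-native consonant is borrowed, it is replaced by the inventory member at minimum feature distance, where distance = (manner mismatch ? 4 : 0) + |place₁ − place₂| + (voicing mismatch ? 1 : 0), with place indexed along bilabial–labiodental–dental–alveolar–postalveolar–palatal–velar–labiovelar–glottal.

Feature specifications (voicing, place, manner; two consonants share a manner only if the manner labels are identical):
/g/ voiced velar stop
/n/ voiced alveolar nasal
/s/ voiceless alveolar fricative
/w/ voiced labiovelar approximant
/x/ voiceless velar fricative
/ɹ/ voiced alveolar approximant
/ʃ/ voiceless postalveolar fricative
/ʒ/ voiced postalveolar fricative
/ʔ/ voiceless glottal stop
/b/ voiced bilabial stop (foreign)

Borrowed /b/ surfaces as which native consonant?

/g/ is closest: same manner (stop), place distance 6 (bilabial→velar), same voicing; total 6. Next closest is /n/ at distance 7.

g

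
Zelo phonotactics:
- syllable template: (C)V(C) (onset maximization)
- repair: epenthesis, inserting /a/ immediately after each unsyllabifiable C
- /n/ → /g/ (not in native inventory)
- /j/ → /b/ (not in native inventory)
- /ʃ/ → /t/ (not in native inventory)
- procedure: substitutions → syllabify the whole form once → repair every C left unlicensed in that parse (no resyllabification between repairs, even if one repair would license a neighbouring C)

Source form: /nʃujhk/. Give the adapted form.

gatubhaka

Substitution: /n/ → /g/, /ʃ/ → /t/, /j/ → /b/, giving /gtubhk/.
The consonants /g/, /h/, /k/ cannot be parsed into a legal (C)V(C) syllable (at most one coda consonant is licensed; onsets are limited to one consonant).
Inserting the epenthetic vowel yields /g/ → /ga/, /h/ → /ha/, /k/ → /ka/.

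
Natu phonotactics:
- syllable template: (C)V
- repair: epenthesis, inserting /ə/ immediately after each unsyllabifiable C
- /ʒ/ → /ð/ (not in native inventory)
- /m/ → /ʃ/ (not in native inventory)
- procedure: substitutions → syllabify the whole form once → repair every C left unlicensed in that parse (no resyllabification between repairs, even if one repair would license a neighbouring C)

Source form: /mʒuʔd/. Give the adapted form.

Substitution: /m/ → /ʃ/, /ʒ/ → /ð/, giving /ʃðuʔd/.
Syllabifying with onset maximization leaves /ʃ/, /ʔ/, /d/ stranded (no codas are permitted; onsets are limited to one consonant).
Inserting the epenthetic vowel yields /ʃ/ → /ʃə/, /ʔ/ → /ʔə/, /d/ → /də/.

ʃəðuʔədə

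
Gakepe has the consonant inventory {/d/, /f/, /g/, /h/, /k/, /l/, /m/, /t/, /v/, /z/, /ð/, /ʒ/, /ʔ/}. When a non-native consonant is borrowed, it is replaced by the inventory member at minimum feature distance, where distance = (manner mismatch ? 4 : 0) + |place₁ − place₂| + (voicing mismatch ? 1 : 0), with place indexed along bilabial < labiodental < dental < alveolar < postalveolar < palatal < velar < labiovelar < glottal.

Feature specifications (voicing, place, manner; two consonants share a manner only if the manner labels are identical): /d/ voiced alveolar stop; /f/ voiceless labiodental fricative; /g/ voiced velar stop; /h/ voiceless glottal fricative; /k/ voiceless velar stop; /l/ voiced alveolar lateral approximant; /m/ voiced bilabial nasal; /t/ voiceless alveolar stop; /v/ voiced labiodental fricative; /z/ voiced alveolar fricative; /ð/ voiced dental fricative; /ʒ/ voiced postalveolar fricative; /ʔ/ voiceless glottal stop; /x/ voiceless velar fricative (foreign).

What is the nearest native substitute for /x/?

/h/ is closest: same manner (fricative), place distance 2 (velar→glottal), same voicing; total 2. Next closest is /ʒ/ at distance 3.

h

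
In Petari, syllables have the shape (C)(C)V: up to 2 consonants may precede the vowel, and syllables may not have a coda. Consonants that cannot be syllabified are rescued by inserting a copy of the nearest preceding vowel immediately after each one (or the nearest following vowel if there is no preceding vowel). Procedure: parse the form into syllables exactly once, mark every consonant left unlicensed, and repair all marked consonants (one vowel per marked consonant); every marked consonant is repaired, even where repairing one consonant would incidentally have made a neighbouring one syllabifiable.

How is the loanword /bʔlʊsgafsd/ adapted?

bʊʔlʊsgafasada

The consonants /b/, /f/, /s/, /d/ cannot be parsed into a legal (C)(C)V syllable (no codas are permitted; onsets may contain at most 2 consonants).
Each unlicensed consonant becomes the onset of a new syllable: /b/ → /bʊ/, /f/ → /fa/, /s/ → /sa/, /d/ → /da/.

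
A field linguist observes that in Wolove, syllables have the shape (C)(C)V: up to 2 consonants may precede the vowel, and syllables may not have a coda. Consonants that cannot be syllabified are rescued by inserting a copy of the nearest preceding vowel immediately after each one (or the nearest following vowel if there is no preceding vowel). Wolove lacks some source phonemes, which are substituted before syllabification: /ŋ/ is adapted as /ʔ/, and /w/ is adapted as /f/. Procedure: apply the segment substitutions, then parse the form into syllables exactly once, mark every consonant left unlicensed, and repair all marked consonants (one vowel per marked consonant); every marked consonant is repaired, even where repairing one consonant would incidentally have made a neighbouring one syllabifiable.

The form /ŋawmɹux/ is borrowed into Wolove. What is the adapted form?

ʔafamɹuxu

Substitution: /ŋ/ → /ʔ/, /w/ → /f/, giving /ʔafmɹux/.
Syllabifying with onset maximization leaves /f/, /x/ stranded (no codas are permitted; onsets may contain at most 2 consonants).
Epenthesis after each stranded consonant: /f/ → /fa/, /x/ → /xu/.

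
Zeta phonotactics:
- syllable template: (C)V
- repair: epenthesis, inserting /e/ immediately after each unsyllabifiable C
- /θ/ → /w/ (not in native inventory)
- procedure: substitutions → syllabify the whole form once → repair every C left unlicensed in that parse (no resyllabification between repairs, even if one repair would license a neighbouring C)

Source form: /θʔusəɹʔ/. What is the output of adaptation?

Substitution: /θ/ → /w/, giving /wʔusəɹʔ/.
Under (C)V, the unsyllabifiable consonants are /w/, /ɹ/, /ʔ/ (no codas are permitted; onsets are limited to one consonant).
Inserting the epenthetic vowel yields /w/ → /we/, /ɹ/ → /ɹe/, /ʔ/ → /ʔe/.

weʔusəɹeʔe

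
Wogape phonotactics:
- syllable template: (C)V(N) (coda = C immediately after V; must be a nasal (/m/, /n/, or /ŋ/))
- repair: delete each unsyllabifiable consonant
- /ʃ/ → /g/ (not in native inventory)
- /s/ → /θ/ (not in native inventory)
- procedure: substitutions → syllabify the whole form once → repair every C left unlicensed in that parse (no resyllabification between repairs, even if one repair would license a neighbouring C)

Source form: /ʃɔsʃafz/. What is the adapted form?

Substitution: /ʃ/ → /g/, /s/ → /θ/, giving /gɔθgafz/.
Syllabifying with onset maximization leaves /θ/, /f/, /z/ stranded (only a nasal (/m/, /n/, or /ŋ/) is licensed in coda position; onsets are limited to one consonant).
Deleting the stranded consonants removes /θ/, /f/, /z/.

gɔga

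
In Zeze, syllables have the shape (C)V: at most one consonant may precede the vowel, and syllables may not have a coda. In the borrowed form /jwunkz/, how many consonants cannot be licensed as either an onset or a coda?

Syllabifying with onset maximization leaves /j/, /n/, /k/, /z/ stranded (no codas are permitted; onsets are limited to one consonant).

4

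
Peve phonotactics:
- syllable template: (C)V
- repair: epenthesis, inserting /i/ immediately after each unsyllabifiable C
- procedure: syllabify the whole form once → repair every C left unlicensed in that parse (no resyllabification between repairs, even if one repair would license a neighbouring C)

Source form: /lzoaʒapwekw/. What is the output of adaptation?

The consonants /l/, /p/, /k/, /w/ cannot be parsed into a legal (C)V syllable (no codas are permitted; onsets are limited to one consonant).
Inserting the epenthetic vowel yields /l/ → /li/, /p/ → /pi/, /k/ → /ki/, /w/ → /wi/.

lizoaʒapiwekiwi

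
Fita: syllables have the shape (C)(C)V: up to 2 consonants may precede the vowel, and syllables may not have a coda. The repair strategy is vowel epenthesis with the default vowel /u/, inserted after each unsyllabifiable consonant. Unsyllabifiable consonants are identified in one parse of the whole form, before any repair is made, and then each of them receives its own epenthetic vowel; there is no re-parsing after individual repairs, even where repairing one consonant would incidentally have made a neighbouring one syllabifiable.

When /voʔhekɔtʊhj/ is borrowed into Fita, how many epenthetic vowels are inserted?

2

The unsyllabifiable consonants are /h/, /j/; each receives one epenthetic vowel.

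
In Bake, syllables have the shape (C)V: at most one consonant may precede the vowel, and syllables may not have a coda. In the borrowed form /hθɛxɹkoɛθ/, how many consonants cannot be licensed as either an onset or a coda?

4

Under (C)V, the unsyllabifiable consonants are /h/, /x/, /ɹ/, /θ/ (no codas are permitted; onsets are limited to one consonant).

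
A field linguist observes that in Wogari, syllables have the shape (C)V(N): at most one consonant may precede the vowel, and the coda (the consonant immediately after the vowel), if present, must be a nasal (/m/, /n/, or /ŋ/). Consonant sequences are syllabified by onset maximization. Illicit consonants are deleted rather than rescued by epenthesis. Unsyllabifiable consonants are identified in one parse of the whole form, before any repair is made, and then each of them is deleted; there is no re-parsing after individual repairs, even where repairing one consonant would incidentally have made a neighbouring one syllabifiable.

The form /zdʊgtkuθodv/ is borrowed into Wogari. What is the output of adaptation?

Under (C)V(N), the unsyllabifiable consonants are /z/, /g/, /t/, /d/, /v/ (only a nasal (/m/, /n/, or /ŋ/) is licensed in coda position; onsets are limited to one consonant).
Deleting the stranded consonants removes /z/, /g/, /t/, /d/, /v/.

dʊkuθo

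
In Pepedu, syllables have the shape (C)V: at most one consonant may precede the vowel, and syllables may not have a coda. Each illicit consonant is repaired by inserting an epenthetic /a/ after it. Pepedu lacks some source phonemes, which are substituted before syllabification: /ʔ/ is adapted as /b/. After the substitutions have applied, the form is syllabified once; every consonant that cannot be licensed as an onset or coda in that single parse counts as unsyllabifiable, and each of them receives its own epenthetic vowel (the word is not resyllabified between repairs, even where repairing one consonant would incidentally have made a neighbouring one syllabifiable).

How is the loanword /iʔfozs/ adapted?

ibafozasa

Substitution: /ʔ/ → /b/, giving /ibfozs/.
The consonants /b/, /z/, /s/ cannot be parsed into a legal (C)V syllable (no codas are permitted; onsets are limited to one consonant).
Inserting the epenthetic vowel yields /b/ → /ba/, /z/ → /za/, /s/ → /sa/.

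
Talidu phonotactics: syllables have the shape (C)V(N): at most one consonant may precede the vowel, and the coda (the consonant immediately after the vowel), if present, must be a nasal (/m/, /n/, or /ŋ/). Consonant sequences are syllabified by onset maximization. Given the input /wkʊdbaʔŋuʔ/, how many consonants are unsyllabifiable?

4

The consonants /w/, /d/, /ʔ/, /ʔ/ cannot be parsed into a legal (C)V(N) syllable (only a nasal (/m/, /n/, or /ŋ/) is licensed in coda position; onsets are limited to one consonant).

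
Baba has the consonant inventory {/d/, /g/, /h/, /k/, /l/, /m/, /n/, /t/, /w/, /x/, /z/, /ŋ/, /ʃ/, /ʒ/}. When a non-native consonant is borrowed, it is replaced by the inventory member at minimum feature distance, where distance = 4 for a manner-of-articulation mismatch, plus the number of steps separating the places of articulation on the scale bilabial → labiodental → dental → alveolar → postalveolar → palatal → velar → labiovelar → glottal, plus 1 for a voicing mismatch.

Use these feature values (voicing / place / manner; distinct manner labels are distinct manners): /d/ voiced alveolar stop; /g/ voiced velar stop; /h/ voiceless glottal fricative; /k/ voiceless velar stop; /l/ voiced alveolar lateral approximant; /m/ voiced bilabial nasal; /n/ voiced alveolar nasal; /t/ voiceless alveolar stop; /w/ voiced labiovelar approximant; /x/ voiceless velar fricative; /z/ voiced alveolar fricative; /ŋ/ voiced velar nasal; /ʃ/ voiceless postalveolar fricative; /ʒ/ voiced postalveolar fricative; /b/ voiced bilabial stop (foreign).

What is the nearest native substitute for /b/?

d

/d/ is closest: same manner (stop), place distance 3 (bilabial→alveolar), same voicing; total 3. Next closest is /m/ at distance 4.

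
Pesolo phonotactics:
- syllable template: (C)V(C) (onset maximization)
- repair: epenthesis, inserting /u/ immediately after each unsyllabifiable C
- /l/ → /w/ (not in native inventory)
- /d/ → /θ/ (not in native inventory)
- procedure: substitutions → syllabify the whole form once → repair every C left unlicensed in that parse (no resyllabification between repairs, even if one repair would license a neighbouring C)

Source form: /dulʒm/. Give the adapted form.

Substitution: /d/ → /θ/, /l/ → /w/, giving /θuwʒm/.
Syllabifying with onset maximization leaves /ʒ/, /m/ stranded (at most one coda consonant is licensed; onsets are limited to one consonant).
Each unlicensed consonant becomes the onset of a new syllable: /ʒ/ → /ʒu/, /m/ → /mu/.

θuwʒumu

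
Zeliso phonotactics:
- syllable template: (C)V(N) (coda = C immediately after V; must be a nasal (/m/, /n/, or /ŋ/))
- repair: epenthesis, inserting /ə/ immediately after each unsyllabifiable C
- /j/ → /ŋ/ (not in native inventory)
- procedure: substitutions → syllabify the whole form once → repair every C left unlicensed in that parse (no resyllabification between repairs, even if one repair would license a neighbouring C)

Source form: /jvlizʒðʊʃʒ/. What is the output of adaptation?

Substitution: /j/ → /ŋ/, giving /ŋvlizʒðʊʃʒ/.
The consonants /ŋ/, /v/, /z/, /ʒ/, /ʃ/, /ʒ/ cannot be parsed into a legal (C)V(N) syllable (only a nasal (/m/, /n/, or /ŋ/) is licensed in coda position; onsets are limited to one consonant).
Each unlicensed consonant becomes the onset of a new syllable: /ŋ/ → /ŋə/, /v/ → /və/, /z/ → /zə/, /ʒ/ → /ʒə/, /ʃ/ → /ʃə/, /ʒ/ → /ʒə/.

ŋəvəlizəʒəðʊʃəʒə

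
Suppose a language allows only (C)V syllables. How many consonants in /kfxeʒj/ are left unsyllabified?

Under (C)V, the unsyllabifiable consonants are /k/, /f/, /ʒ/, /j/ (no codas are permitted; onsets are limited to one consonant).

4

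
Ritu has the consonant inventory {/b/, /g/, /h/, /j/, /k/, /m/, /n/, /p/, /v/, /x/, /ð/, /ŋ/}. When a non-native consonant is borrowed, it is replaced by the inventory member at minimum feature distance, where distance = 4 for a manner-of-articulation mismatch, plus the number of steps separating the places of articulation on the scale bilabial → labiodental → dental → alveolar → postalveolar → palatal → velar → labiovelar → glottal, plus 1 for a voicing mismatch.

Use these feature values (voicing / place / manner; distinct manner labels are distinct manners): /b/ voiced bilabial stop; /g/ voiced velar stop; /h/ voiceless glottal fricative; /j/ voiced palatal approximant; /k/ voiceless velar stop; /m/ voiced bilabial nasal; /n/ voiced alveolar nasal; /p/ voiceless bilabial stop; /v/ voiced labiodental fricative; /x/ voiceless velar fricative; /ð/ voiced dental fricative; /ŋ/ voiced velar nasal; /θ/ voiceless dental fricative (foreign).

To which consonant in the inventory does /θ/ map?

/ð/ is closest: same manner (fricative), place distance 0 (dental→dental), voicing differs (+1); total 1. Next closest is /v/ at distance 2.

ð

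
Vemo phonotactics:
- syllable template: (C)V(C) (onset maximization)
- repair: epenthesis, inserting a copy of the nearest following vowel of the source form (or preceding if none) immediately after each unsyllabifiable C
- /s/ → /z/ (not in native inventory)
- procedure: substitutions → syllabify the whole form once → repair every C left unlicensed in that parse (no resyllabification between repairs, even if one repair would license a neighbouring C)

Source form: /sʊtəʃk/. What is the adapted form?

zʊtəʃkə

Substitution: /s/ → /z/, giving /zʊtəʃk/.
Under (C)V(C), the unsyllabifiable consonants are /k/ (at most one coda consonant is licensed; onsets are limited to one consonant).
Inserting the epenthetic vowel yields /k/ → /kə/.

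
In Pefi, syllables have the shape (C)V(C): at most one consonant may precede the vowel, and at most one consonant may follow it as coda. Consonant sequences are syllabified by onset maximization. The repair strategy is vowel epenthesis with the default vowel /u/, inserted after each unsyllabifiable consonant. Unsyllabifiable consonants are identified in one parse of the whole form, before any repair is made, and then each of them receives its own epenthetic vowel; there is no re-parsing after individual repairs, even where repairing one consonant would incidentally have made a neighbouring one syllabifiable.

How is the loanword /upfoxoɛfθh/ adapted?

upfoxoɛfθuhu

Syllabifying with onset maximization leaves /θ/, /h/ stranded (at most one coda consonant is licensed; onsets are limited to one consonant).
Inserting the epenthetic vowel yields /θ/ → /θu/, /h/ → /hu/.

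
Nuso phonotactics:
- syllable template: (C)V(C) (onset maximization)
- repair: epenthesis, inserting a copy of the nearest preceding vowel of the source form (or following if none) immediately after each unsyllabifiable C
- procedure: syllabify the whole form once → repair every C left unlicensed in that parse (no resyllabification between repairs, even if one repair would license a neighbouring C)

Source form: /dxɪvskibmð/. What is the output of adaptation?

Under (C)V(C), the unsyllabifiable consonants are /d/, /s/, /m/, /ð/ (at most one coda consonant is licensed; onsets are limited to one consonant).
Epenthesis after each stranded consonant: /d/ → /dɪ/, /s/ → /sɪ/, /m/ → /mi/, /ð/ → /ði/.

dɪxɪvsɪkibmiði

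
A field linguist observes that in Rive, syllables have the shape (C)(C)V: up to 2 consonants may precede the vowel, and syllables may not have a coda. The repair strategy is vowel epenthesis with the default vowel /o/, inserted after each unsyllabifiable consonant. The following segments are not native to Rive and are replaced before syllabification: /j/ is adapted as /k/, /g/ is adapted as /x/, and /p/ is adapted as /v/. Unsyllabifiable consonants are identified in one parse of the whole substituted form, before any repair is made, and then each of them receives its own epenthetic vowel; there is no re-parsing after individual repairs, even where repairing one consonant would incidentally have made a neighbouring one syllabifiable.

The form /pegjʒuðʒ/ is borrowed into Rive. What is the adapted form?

Substitution: /p/ → /v/, /g/ → /x/, /j/ → /k/, giving /vexkʒuðʒ/.
Under (C)(C)V, the unsyllabifiable consonants are /x/, /ð/, /ʒ/ (no codas are permitted; onsets may contain at most 2 consonants).
Epenthesis after each stranded consonant: /x/ → /xo/, /ð/ → /ðo/, /ʒ/ → /ʒo/.

vexokʒuðoʒo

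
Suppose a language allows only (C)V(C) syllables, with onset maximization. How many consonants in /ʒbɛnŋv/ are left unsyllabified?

Syllabifying with onset maximization leaves /ʒ/, /ŋ/, /v/ stranded (at most one coda consonant is licensed; onsets are limited to one consonant).

3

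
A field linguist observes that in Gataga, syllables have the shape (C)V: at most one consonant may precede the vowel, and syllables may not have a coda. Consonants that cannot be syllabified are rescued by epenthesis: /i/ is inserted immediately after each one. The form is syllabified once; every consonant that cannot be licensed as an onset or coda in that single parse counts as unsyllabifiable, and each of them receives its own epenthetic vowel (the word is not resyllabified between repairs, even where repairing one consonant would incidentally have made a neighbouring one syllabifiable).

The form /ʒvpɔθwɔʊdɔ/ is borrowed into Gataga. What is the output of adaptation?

Under (C)V, the unsyllabifiable consonants are /ʒ/, /v/, /θ/ (no codas are permitted; onsets are limited to one consonant).
Epenthesis after each stranded consonant: /ʒ/ → /ʒi/, /v/ → /vi/, /θ/ → /θi/.

ʒivipɔθiwɔʊdɔ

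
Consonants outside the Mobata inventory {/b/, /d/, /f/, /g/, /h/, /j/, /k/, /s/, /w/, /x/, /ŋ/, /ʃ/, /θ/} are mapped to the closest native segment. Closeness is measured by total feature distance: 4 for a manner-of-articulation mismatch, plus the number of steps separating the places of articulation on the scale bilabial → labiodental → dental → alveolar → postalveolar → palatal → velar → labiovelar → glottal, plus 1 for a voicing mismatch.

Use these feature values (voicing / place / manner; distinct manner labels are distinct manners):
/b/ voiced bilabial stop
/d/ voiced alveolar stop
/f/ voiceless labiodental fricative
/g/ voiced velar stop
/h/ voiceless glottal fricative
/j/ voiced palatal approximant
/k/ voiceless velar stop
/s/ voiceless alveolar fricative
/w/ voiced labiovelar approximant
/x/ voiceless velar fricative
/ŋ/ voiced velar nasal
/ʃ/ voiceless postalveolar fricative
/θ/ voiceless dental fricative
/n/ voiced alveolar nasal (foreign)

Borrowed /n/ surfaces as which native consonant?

ŋ

/ŋ/ is closest: same manner (nasal), place distance 3 (alveolar→velar), same voicing; total 3. Next closest is /d/ at distance 4.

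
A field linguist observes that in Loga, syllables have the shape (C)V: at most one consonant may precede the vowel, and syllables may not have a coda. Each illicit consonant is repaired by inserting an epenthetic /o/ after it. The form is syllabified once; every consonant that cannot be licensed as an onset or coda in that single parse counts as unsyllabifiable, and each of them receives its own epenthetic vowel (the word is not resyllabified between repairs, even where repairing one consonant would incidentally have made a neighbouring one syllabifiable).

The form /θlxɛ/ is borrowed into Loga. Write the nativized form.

Under (C)V, the unsyllabifiable consonants are /θ/, /l/ (no codas are permitted; onsets are limited to one consonant).
Each unlicensed consonant becomes the onset of a new syllable: /θ/ → /θo/, /l/ → /lo/.

θoloxɛ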